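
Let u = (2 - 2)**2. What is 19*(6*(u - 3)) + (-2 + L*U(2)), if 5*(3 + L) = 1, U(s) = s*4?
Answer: -1832/5 ≈ -366.40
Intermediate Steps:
U(s) = 4*s
L = -14/5 (L = -3 + (1/5)*1 = -3 + 1/5 = -14/5 ≈ -2.8000)
u = 0 (u = 0**2 = 0)
19*(6*(u - 3)) + (-2 + L*U(2)) = 19*(6*(0 - 3)) + (-2 - 56*2/5) = 19*(6*(-3)) + (-2 - 14/5*8) = 19*(-18) + (-2 - 112/5) = -342 - 122/5 = -1832/5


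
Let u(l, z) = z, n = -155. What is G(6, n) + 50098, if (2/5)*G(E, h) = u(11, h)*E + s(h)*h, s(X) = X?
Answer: 215671/2 ≈ 1.0784e+5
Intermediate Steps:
G(E, h) = 5*h**2/2 + 5*E*h/2 (G(E, h) = 5*(h*E + h*h)/2 = 5*(E*h + h**2)/2 = 5*(h**2 + E*h)/2 = 5*h**2/2 + 5*E*h/2)
G(6, n) + 50098 = (5/2)*(-155)*(6 - 155) + 50098 = (5/2)*(-155)*(-149) + 50098 = 115475/2 + 50098 = 215671/2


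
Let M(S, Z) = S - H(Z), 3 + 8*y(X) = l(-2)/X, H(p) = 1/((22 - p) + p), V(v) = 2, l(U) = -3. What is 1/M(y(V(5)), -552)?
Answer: -176/107 ≈ -1.6449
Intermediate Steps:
H(p) = 1/22
y(X) = -3/8 - 3/(8*X) (y(X) = -3/8 + (-3/X)/8 = -3/8 - 3/(8*X))
M(S, Z) = -1/22 + S (M(S, Z) = S - 1*1/22 = S - 1/22 = -1/22 + S)
1/M(y(V(5)), -552) = 1/(-1/22 + (3/8)*(-1 - 1*2)/2) = 1/(-1/22 + (3/8)*(1/2)*(-1 - 2)) = 1/(-1/22 + (3/8)*(1/2)*(-3)) = 1/(-1/22 - 9/16) = 1/(-107/176) = -176/107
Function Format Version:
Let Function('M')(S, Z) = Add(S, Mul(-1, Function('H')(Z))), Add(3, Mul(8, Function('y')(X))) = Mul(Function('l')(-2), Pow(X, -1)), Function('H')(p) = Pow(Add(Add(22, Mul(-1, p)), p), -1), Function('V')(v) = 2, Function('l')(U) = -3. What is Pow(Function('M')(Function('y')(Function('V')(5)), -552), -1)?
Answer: Rational(-176, 107) ≈ -1.6449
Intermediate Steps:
Function('H')(p) = Rational(1, 22) (Function('H')(p) = Pow(22, -1) = Rational(1, 22))
Function('y')(X) = Add(Rational(-3, 8), Mul(Rational(-3, 8), Pow(X, -1))) (Function('y')(X) = Add(Rational(-3, 8), Mul(Rational(1, 8), Mul(-3, Pow(X, -1)))) = Add(Rational(-3, 8), Mul(Rational(-3, 8), Pow(X, -1))))
Function('M')(S, Z) = Add(Rational(-1, 22), S) (Function('M')(S, Z) = Add(S, Mul(-1, Rational(1, 22))) = Add(S, Rational(-1, 22)) = Add(Rational(-1, 22), S))
Pow(Function('M')(Function('y')(Function('V')(5)), -552), -1) = Pow(Add(Rational(-1, 22), Mul(Rational(3, 8), Pow(2, -1), Add(-1, Mul(-1, 2)))), -1) = Pow(Add(Rational(-1, 22), Mul(Rational(3, 8), Rational(1, 2), Add(-1, -2))), -1) = Pow(Add(Rational(-1, 22), Mul(Rational(3, 8), Rational(1, 2), -3)), -1) = Pow(Add(Rational(-1, 22), Rational(-9, 16)), -1) = Pow(Rational(-107, 176), -1) = Rational(-176, 107)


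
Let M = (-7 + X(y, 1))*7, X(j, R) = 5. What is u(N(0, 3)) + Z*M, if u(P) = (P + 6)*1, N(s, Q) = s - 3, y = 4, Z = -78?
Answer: 1095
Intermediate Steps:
M = -14 (M = (-7 + 5)*7 = -2*7 = -14)
N(s, Q) = -3 + s
u(P) = 6 + P (u(P) = (6 + P)*1 = 6 + P)
u(N(0, 3)) + Z*M = (6 + (-3 + 0)) - 78*(-14) = (6 - 3) + 1092 = 3 + 1092 = 1095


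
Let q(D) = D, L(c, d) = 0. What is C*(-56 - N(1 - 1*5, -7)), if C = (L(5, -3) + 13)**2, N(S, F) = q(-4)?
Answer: -8788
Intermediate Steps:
N(S, F) = -4
C = 169 (C = (0 + 13)**2 = 13**2 = 169)
C*(-56 - N(1 - 1*5, -7)) = 169*(-56 - 1*(-4)) = 169*(-56 + 4) = 169*(-52) = -8788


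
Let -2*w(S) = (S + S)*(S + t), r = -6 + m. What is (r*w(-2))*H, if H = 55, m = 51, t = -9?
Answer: -54450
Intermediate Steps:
r = 45 (r = -6 + 51 = 45)
w(S) = -S*(-9 + S) (w(S) = -(S + S)*(S - 9)/2 = -2*S*(-9 + S)/2 = -S*(-9 + S))
(r*w(-2))*H = (45*(-2*(9 - 1*(-2))))*55 = (45*(-2*(9 + 2)))*55 = (45*(-2*11))*55 = (45*(-22))*55 = -990*55 = -54450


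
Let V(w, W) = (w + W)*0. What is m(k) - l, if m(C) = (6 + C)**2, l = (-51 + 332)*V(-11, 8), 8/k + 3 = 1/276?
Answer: 7584516/683929 ≈ 11.090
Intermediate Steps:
V(w, W) = 0 (V(w, W) = (W + w)*0 = 0)
k = -2208/827 (k = 8/(-3 + 1/276) = 8/(-827/276) = 8*(-276/827) = -2208/827 ≈ -2.6699)
l = 0 (l = (-51 + 332)*0 = 281*0 = 0)
m(k) - l = (6 - 2208/827)**2 - 1*0 = (2754/827)**2 + 0 = 7584516/683929 + 0 = 7584516/683929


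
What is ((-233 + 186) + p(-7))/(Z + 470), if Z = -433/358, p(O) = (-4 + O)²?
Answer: 26492/167827 ≈ 0.15785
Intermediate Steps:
Z = -433/358 (Z = -433*1/358 = -433/358 ≈ -1.2095)
((-233 + 186) + p(-7))/(Z + 470) = ((-233 + 186) + (-4 - 7)²)/(-433/358 + 470) = (-47 + (-11)²)/(167827/358) = (-47 + 121)*(358/167827) = 74*(358/167827) = 26492/167827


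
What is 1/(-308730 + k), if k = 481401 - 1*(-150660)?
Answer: 1/323331 ≈ 3.0928e-6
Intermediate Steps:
k = 632061 (k = 481401 + 150660 = 632061)
1/(-308730 + k) = 1/(-308730 + 632061) = 1/323331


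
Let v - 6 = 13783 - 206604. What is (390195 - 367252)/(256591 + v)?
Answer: 22943/63776 ≈ 0.35974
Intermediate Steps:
v = -192815 (v = 6 + (13783 - 206604) = 6 - 192821 = -192815)
(390195 - 367252)/(256591 + v) = (390195 - 367252)/(256591 - 192815) = 22943/63776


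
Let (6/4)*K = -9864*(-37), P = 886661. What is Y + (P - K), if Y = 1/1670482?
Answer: 1074702924219/1670482 ≈ 6.4335e+5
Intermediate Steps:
K = 243312 (K = 2*(-9864*(-37))/3 = (2/3)*364968 = 243312)
Y = 1/1670482 ≈ 5.9863e-7
Y + (P - K) = 1/1670482 + (886661 - 1*243312) = 1/1670482 + (886661 - 243312) = 1/1670482 + 643349 = 1074702924219/1670482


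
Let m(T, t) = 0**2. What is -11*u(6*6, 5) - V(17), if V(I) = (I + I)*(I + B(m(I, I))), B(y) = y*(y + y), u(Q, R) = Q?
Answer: -974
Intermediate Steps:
m(T, t) = 0
B(y) = 2*y**2 (B(y) = y*(2*y) = 2*y**2)
V(I) = 2*I**2 (V(I) = (I + I)*(I + 2*0**2) = (2*I)*(I + 2*0) = (2*I)*(I + 0) = (2*I)*I = 2*I**2)
-11*u(6*6, 5) - V(17) = -66*6 - 2*17**2 = -11*36 - 2*289 = -396 - 1*578 = -396 - 578 = -974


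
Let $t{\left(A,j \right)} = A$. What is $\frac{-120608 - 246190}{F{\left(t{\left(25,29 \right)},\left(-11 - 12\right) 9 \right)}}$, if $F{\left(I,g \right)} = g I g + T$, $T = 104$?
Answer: $- \frac{366798}{1071329} \approx -0.34238$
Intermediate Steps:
$F{\left(I,g \right)} = 104 + I g^{2}$ ($F{\left(I,g \right)} = g I g + 104 = I g g + 104 = I g^{2} + 104 = 104 + I g^{2}$)
$\frac{-120608 - 246190}{F{\left(t{\left(25,29 \right)},\left(-11 - 12\right) 9 \right)}} = \frac{-120608 - 246190}{104 + 25 \left(\left(-11 - 12\right) 9\right)^{2}} = - \frac{366798}{104 + 25 \left(\left(-23\right) 9\right)^{2}} = - \frac{366798}{104 + 25 \left(-207\right)^{2}} = - \frac{366798}{104 + 25 \cdot 42849} = - \frac{366798}{104 + 1071225} = - \frac{366798}{1071329}$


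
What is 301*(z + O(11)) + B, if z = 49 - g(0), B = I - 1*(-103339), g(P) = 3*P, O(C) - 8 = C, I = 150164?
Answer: 273971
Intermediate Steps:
O(C) = 8 + C
B = 253503 (B = 150164 - 1*(-103339) = 150164 + 103339 = 253503)
z = 49 (z = 49 - 3*0 = 49 - 1*0 = 49 + 0 = 49)
301*(z + O(11)) + B = 301*(49 + (8 + 11)) + 253503 = 301*(49 + 19) + 253503 = 301*68 + 253503 = 20468 + 253503 = 273971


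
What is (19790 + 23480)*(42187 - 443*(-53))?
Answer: 2841367820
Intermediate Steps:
(19790 + 23480)*(42187 - 443*(-53)) = 43270*(42187 + 23479) = 43270*65666 = 2841367820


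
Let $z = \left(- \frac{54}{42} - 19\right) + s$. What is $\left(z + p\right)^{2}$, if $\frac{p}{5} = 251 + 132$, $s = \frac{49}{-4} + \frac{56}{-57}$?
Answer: $\frac{9017078094025}{2547216} \approx 3.54 \cdot 10^{6}$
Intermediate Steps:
$s = - \frac{3017}{228}$ ($s = 49 \left(- \frac{1}{4}\right) + 56 \left(- \frac{1}{57}\right) = - \frac{49}{4} - \frac{56}{57} = - \frac{3017}{228} \approx -13.232$)
$p = 1915$ ($p = 5 \left(251 + 132\right) = 5 \cdot 383 = 1915$)
$z = - \frac{53495}{1596}$ ($z = \left(- \frac{54}{42} - 19\right) - \frac{3017}{228} = \left(\left(-54\right) \frac{1}{42} - 19\right) - \frac{3017}{228} = \left(- \frac{9}{7} - 19\right) - \frac{3017}{228} = - \frac{142}{7} - \frac{3017}{228} = - \frac{53495}{1596} \approx -33.518$)
$\left(z + p\right)^{2} = \left(- \frac{53495}{1596} + 1915\right)^{2} = \left(\frac{3002845}{1596}\right)^{2} = \frac{9017078094025}{2547216}$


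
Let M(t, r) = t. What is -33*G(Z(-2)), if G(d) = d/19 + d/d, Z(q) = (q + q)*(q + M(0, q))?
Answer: -891/19 ≈ -46.895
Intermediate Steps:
Z(q) = 2*q² (Z(q) = (q + q)*(q + 0) = (2*q)*q = 2*q²)
G(d) = 1 + d/19 (G(d) = d*(1/19) + 1 = d/19 + 1 = 1 + d/19)
-33*G(Z(-2)) = -33*(1 + (2*(-2)²)/19) = -33*(1 + (2*4)/19) = -33*(1 + (1/19)*8) = -33*(1 + 8/19) = -33*27/19 = -891/19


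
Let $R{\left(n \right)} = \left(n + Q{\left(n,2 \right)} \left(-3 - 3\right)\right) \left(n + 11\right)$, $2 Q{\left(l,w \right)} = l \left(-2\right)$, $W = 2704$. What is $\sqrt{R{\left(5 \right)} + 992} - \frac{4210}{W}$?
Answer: $- \frac{2105}{1352} + 4 \sqrt{97} \approx 37.839$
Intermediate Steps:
$Q{\left(l,w \right)} = - l$ ($Q{\left(l,w \right)} = \frac{l \left(-2\right)}{2} = \frac{\left(-2\right) l}{2} = - l$)
$R{\left(n \right)} = 7 n \left(11 + n\right)$ ($R{\left(n \right)} = \left(n + - n \left(-3 - 3\right)\right) \left(n + 11\right) = \left(n + - n \left(-6\right)\right) \left(11 + n\right) = \left(n + 6 n\right) \left(11 + n\right) = 7 n \left(11 + n\right)$)
$\sqrt{R{\left(5 \right)} + 992} - \frac{4210}{W} = \sqrt{7 \cdot 5 \left(11 + 5\right) + 992} - \frac{4210}{2704} = \sqrt{7 \cdot 5 \cdot 16 + 992} - \frac{2105}{1352} = \sqrt{560 + 992} - \frac{2105}{1352} = \sqrt{1552} - \frac{2105}{1352} = 4 \sqrt{97} - \frac{2105}{1352} = - \frac{2105}{1352} + 4 \sqrt{97}$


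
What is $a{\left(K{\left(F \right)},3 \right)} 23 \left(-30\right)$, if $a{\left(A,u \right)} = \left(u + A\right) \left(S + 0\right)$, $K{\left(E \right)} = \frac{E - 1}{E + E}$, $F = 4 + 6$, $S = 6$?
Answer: $-14283$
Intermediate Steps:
$F = 10$
$K{\left(E \right)} = \frac{-1 + E}{2 E}$
$a{\left(A,u \right)} = 6 A + 6 u$ ($a{\left(A,u \right)} = \left(u + A\right) \left(6 + 0\right) = \left(A + u\right) 6 = 6 A + 6 u$)
$a{\left(K{\left(F \right)},3 \right)} 23 \left(-30\right) = \left(6 \frac{-1 + 10}{2 \cdot 10} + 6 \cdot 3\right) 23 \left(-30\right) = \left(6 \cdot \frac{1}{2} \cdot \frac{1}{10} \cdot 9 + 18\right) 23 \left(-30\right) = \left(6 \cdot \frac{9}{20} + 18\right) 23 \left(-30\right) = \left(\frac{27}{10} + 18\right) 23 \left(-30\right) = \frac{207}{10} \cdot 23 \left(-30\right) = \frac{4761}{10} \left(-30\right) = -14283$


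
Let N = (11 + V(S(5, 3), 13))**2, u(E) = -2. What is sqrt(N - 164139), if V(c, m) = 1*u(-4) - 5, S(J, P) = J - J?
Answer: I*sqrt(164123) ≈ 405.12*I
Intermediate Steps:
S(J, P) = 0
V(c, m) = -7 (V(c, m) = 1*(-2) - 5 = -2 - 5 = -7)
N = 16 (N = (11 - 7)**2 = 4**2 = 16)
sqrt(N - 164139) = sqrt(16 - 164139) = sqrt(-164123) = I*sqrt(164123)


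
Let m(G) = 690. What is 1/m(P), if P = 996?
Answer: 1/690 ≈ 0.0014493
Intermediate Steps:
1/m(P) = 1/690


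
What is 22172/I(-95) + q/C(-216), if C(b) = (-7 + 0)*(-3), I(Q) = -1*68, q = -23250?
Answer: -170551/119 ≈ -1433.2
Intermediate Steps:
I(Q) = -68
C(b) = 21 (C(b) = -7*(-3) = 21)
22172/I(-95) + q/C(-216) = 22172/(-68) - 23250/21 = 22172*(-1/68) - 23250*1/21 = -5543/17 - 7750/7 = -170551/119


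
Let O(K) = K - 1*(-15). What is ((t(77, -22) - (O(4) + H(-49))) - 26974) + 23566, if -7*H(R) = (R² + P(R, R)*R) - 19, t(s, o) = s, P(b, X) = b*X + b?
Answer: -136316/7 ≈ -19474.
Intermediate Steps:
P(b, X) = b + X*b (P(b, X) = X*b + b = b + X*b)
H(R) = 19/7 - R²/7 - R²*(1 + R)/7 (H(R) = -((R² + (R*(1 + R))*R) - 19)/7 = -((R² + R²*(1 + R)) - 19)/7 = -(-19 + R² + R²*(1 + R))/7 = 19/7 - R²/7 - R²*(1 + R)/7)
O(K) = 15 + K (O(K) = K + 15 = 15 + K)
((t(77, -22) - (O(4) + H(-49))) - 26974) + 23566 = ((77 - ((15 + 4) + (19/7 - 2/7*(-49)² - ⅐*(-49)³))) - 26974) + 23566 = ((77 - (19 + (19/7 - 2/7*2401 - ⅐*(-117649)))) - 26974) + 23566 = ((77 - (19 + (19/7 - 686 + 16807))) - 26974) + 23566 = ((77 - (19 + 112866/7)) - 26974) + 23566 = ((77 - 1*112999/7) - 26974) + 23566 = ((77 - 112999/7) - 26974) + 23566 = (-112460/7 - 26974) + 23566 = -301278/7 + 23566 = -136316/7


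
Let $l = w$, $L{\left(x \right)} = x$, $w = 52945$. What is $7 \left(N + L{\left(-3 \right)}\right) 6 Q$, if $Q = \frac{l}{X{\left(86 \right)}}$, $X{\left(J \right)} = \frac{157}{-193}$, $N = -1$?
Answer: $\frac{1716688680}{157} \approx 1.0934 \cdot 10^{7}$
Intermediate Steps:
$X{\left(J \right)} = - \frac{157}{193}$ ($X{\left(J \right)} = 157 \left(- \frac{1}{193}\right) = - \frac{157}{193}$)
$l = 52945$
$Q = - \frac{10218385}{157}$ ($Q = \frac{52945}{- \frac{157}{193}} = 52945 \left(- \frac{193}{157}\right) = - \frac{10218385}{157} \approx -65085.0$)
$7 \left(N + L{\left(-3 \right)}\right) 6 Q = 7 \left(-1 - 3\right) 6 \left(- \frac{10218385}{157}\right) = 7 \left(\left(-4\right) 6\right) \left(- \frac{10218385}{157}\right) = 7 \left(-24\right) \left(- \frac{10218385}{157}\right) = \left(-168\right) \left(- \frac{10218385}{157}\right) = \frac{1716688680}{157}$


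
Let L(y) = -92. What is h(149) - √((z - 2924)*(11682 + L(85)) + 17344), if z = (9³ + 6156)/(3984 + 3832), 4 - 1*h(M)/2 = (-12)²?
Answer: -280 - I*√129287541710881/1954 ≈ -280.0 - 5819.1*I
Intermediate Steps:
h(M) = -280 (h(M) = 8 - 2*(-12)² = 8 - 2*144 = 8 - 288 = -280)
z = 6885/7816 (z = (729 + 6156)/7816 = 6885*(1/7816) = 6885/7816 ≈ 0.88089)
h(149) - √((z - 2924)*(11682 + L(85)) + 17344) = -280 - √((6885/7816 - 2924)*(11682 - 92) + 17344) = -280 - √(-22847099/7816*11590 + 17344) = -280 - √(-132398938705/3908 + 17344) = -280 - √(-132331158353/3908) = -280 - I*√129287541710881/1954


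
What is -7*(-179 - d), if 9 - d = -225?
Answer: 2891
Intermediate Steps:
d = 234 (d = 9 - 1*(-225) = 9 + 225 = 234)
-7*(-179 - d) = -7*(-179 - 1*234) = -7*(-179 - 234) = -7*(-413) = 2891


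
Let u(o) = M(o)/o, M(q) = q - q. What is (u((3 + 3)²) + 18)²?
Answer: 324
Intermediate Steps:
M(q) = 0
u(o) = 0 (u(o) = 0/o = 0)
(u((3 + 3)²) + 18)² = (0 + 18)² = 18² = 324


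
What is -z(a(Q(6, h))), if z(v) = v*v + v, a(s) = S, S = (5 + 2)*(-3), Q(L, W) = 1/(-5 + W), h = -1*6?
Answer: -420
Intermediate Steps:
h = -6
S = -21 (S = 7*(-3) = -21)
a(s) = -21
z(v) = v + v² (z(v) = v² + v = v + v²)
-z(a(Q(6, h))) = -(-21)*(1 - 21) = -(-21)*(-20) = -1*420 = -420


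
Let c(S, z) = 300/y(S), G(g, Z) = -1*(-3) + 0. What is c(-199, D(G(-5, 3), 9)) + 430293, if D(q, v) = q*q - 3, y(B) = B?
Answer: 85628007/199 ≈ 4.3029e+5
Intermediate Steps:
G(g, Z) = 3 (G(g, Z) = 3 + 0 = 3)
D(q, v) = -3 + q² (D(q, v) = q² - 3 = -3 + q²)
c(S, z) = 300/S
c(-199, D(G(-5, 3), 9)) + 430293 = 300/(-199) + 430293 = 300*(-1/199) + 430293 = -300/199 + 430293 = 85628007/199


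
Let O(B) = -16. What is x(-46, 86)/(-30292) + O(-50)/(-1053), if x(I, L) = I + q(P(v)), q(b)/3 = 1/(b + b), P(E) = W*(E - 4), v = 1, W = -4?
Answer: 4263827/255179808 ≈ 0.016709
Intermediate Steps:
P(E) = 16 - 4*E (P(E) = -4*(E - 4) = -4*(-4 + E) = 16 - 4*E)
q(b) = 3/(2*b) (q(b) = 3/(b + b) = 3/((2*b)) = 3*(1/(2*b)) = 3/(2*b))
x(I, L) = 1/8 + I (x(I, L) = I + 3/(2*(16 - 4*1)) = I + 3/(2*(16 - 4)) = I + (3/2)/12 = I + (3/2)*(1/12) = I + 1/8 = 1/8 + I)
x(-46, 86)/(-30292) + O(-50)/(-1053) = (1/8 - 46)/(-30292) - 16/(-1053) = -367/8*(-1/30292) - 16*(-1/1053) = 367/242336 + 16/1053 = 4263827/255179808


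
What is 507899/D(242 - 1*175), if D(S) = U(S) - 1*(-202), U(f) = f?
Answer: 507899/269 ≈ 1888.1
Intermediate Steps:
D(S) = 202 + S (D(S) = S - 1*(-202) = S + 202 = 202 + S)
507899/D(242 - 1*175) = 507899/(202 + (242 - 1*175)) = 507899/(202 + (242 - 175)) = 507899/(202 + 67) = 507899/269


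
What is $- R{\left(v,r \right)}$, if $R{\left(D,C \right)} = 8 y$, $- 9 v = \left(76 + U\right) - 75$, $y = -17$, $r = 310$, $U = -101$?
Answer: $136$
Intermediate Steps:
$v = \frac{100}{9}$ ($v = - \frac{\left(76 - 101\right) - 75}{9} = - \frac{-25 - 75}{9} = \left(- \frac{1}{9}\right) \left(-100\right) = \frac{100}{9} \approx 11.111$)
$R{\left(D,C \right)} = -136$ ($R{\left(D,C \right)} = 8 \left(-17\right) = -136$)
$- R{\left(v,r \right)} = \left(-1\right) \left(-136\right) = 136$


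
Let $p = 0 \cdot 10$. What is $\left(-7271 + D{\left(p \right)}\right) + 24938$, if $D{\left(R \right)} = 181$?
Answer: $17848$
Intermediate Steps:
$p = 0$
$\left(-7271 + D{\left(p \right)}\right) + 24938 = \left(-7271 + 181\right) + 24938 = -7090 + 24938 = 17848$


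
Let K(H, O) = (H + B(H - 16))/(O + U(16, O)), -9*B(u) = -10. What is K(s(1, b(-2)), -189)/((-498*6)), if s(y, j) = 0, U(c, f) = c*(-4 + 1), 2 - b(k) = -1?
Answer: 5/3186702 ≈ 1.5690e-6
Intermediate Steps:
b(k) = 3 (b(k) = 2 - 1*(-1) = 2 + 1 = 3)
B(u) = 10/9 (B(u) = -⅑*(-10) = 10/9)
U(c, f) = -3*c (U(c, f) = c*(-3) = -3*c)
K(H, O) = (10/9 + H)/(-48 + O) (K(H, O) = (H + 10/9)/(O - 3*16) = (10/9 + H)/(O - 48) = (10/9 + H)/(-48 + O))
K(s(1, b(-2)), -189)/((-498*6)) = ((10/9 + 0)/(-48 - 189))/((-498*6)) = ((10/9)/(-237))/(-2988) = -1/237*10/9*(-1/2988) = -10/2133*(-1/2988) = 5/3186702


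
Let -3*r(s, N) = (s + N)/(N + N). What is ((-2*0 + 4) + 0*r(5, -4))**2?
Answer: 16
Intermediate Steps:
r(s, N) = -(N + s)/(6*N) (r(s, N) = -(s + N)/(3*(N + N)) = -(N + s)/(3*(2*N)) = -(N + s)*1/(2*N)/3 = -(N + s)/(6*N))
((-2*0 + 4) + 0*r(5, -4))**2 = ((-2*0 + 4) + 0*((1/6)*(-1*(-4) - 1*5)/(-4)))**2 = ((0 + 4) + 0*((1/6)*(-1/4)*(4 - 5)))**2 = (4 + 0*((1/6)*(-1/4)*(-1)))**2 = (4 + 0*(1/24))**2 = (4 + 0)**2 = 4**2 = 16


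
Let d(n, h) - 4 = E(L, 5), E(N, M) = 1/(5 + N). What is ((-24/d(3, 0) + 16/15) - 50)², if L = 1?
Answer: 16826404/5625 ≈ 2991.4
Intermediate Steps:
d(n, h) = 25/6 (d(n, h) = 4 + 1/(5 + 1) = 4 + 1/6 = 4 + ⅙ = 25/6)
((-24/d(3, 0) + 16/15) - 50)² = ((-24/25/6 + 16/15) - 50)² = ((-24*6/25 + 16*(1/15)) - 50)² = ((-144/25 + 16/15) - 50)² = (-352/75 - 50)² = (-4102/75)² = 16826404/5625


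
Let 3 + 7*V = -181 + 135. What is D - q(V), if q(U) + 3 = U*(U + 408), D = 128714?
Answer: 131524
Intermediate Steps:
V = -7 (V = -3/7 + (-181 + 135)/7 = -3/7 + (⅐)*(-46) = -3/7 - 46/7 = -7)
q(U) = -3 + U*(408 + U) (q(U) = -3 + U*(U + 408) = -3 + U*(408 + U))
D - q(V) = 128714 - (-3 + (-7)² + 408*(-7)) = 128714 - (-3 + 49 - 2856) = 128714 - 1*(-2810) = 128714 + 2810 = 131524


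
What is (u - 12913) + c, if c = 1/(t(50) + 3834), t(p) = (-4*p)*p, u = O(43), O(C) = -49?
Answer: -79923693/6166 ≈ -12962.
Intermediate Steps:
u = -49
t(p) = -4*p²
c = -1/6166 (c = 1/(-4*50² + 3834) = 1/(-4*2500 + 3834) = 1/(-10000 + 3834) = 1/(-6166) = -1/6166 ≈ -0.00016218)
(u - 12913) + c = (-49 - 12913) - 1/6166 = -12962 - 1/6166 = -79923693/6166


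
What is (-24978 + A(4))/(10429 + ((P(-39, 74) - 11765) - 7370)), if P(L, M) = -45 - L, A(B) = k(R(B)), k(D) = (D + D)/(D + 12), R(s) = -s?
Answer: 24979/8712 ≈ 2.8672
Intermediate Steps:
k(D) = 2*D/(12 + D) (k(D) = (2*D)/(12 + D) = 2*D/(12 + D))
A(B) = -2*B/(12 - B) (A(B) = 2*(-B)/(12 - B) = -2*B/(12 - B))
(-24978 + A(4))/(10429 + ((P(-39, 74) - 11765) - 7370)) = (-24978 + 2*4/(-12 + 4))/(10429 + (((-45 - 1*(-39)) - 11765) - 7370)) = (-24978 + 2*4/(-8))/(10429 + (((-45 + 39) - 11765) - 7370)) = (-24978 + 2*4*(-⅛))/(10429 + ((-6 - 11765) - 7370)) = (-24978 - 1)/(10429 + (-11771 - 7370)) = -24979/(10429 - 19141) = -24979/(-8712) = -24979*(-1/8712) = 24979/8712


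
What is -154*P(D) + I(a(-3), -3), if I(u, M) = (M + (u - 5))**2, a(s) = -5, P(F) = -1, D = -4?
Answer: 323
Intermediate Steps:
I(u, M) = (-5 + M + u)**2 (I(u, M) = (M + (-5 + u))**2 = (-5 + M + u)**2)
-154*P(D) + I(a(-3), -3) = -154*(-1) + (-5 - 3 - 5)**2 = 154 + (-13)**2 = 154 + 169 = 323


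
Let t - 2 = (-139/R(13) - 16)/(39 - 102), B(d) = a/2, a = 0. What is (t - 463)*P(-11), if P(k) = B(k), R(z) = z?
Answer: 0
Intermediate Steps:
B(d) = 0 (B(d) = 0/2 = 0*(½) = 0)
P(k) = 0
t = 1985/819 (t = 2 + (-139/13 - 16)/(39 - 102) = 2 + (-139*1/13 - 16)/(-63) = 2 + (-139/13 - 16)*(-1/63) = 2 - 347/13*(-1/63) = 2 + 347/819 = 1985/819 ≈ 2.4237)
(t - 463)*P(-11) = (1985/819 - 463)*0 = -377212/819*0 = 0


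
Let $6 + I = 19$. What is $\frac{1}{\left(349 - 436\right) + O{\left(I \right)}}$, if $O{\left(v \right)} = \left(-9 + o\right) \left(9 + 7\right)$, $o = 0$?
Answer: $- \frac{1}{231} \approx -0.004329$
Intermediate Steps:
$I = 13$ ($I = -6 + 19 = 13$)
$O{\left(v \right)} = -144$ ($O{\left(v \right)} = \left(-9 + 0\right) \left(9 + 7\right) = \left(-9\right) 16 = -144$)
$\frac{1}{\left(349 - 436\right) + O{\left(I \right)}} = \frac{1}{\left(349 - 436\right) - 144} = \frac{1}{-87 - 144} = \frac{1}{-231} = - \frac{1}{231}$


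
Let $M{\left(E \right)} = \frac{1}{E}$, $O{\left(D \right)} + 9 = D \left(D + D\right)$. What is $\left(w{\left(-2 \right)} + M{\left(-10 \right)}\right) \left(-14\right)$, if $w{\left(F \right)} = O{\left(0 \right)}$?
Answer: $\frac{637}{5} \approx 127.4$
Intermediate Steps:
$O{\left(D \right)} = -9 + 2 D^{2}$ ($O{\left(D \right)} = -9 + D \left(D + D\right) = -9 + D 2 D = -9 + 2 D^{2}$)
$w{\left(F \right)} = -9$ ($w{\left(F \right)} = -9 + 2 \cdot 0^{2} = -9 + 2 \cdot 0 = -9 + 0 = -9$)
$\left(w{\left(-2 \right)} + M{\left(-10 \right)}\right) \left(-14\right) = \left(-9 + \frac{1}{-10}\right) \left(-14\right) = \left(-9 - \frac{1}{10}\right) \left(-14\right) = \left(- \frac{91}{10}\right) \left(-14\right) = \frac{637}{5}$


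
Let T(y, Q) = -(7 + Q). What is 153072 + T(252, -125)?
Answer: 153190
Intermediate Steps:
T(y, Q) = -7 - Q
153072 + T(252, -125) = 153072 + (-7 - 1*(-125)) = 153072 + (-7 + 125) = 153072 + 118 = 153190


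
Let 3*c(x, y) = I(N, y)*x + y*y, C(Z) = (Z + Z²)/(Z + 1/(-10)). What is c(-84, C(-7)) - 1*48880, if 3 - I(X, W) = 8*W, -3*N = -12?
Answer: -253448404/5041 ≈ -50277.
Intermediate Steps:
N = 4 (N = -⅓*(-12) = 4)
I(X, W) = 3 - 8*W
C(Z) = (Z + Z²)/(-⅒ + Z) (C(Z) = (Z + Z²)/(Z - ⅒) = (Z + Z²)/(-⅒ + Z))
c(x, y) = y²/3 + x*(3 - 8*y)/3 (c(x, y) = ((3 - 8*y)*x + y*y)/3 = (x*(3 - 8*y) + y²)/3 = (y² + x*(3 - 8*y))/3 = y²/3 + x*(3 - 8*y)/3)
c(-84, C(-7)) - 1*48880 = ((10*(-7)*(1 - 7)/(-1 + 10*(-7)))²/3 - ⅓*(-84)*(-3 + 8*(10*(-7)*(1 - 7)/(-1 + 10*(-7))))) - 1*48880 = ((10*(-7)*(-6)/(-1 - 70))²/3 - ⅓*(-84)*(-3 + 8*(10*(-7)*(-6)/(-1 - 70)))) - 48880 = ((10*(-7)*(-6)/(-71))²/3 - ⅓*(-84)*(-3 + 8*(10*(-7)*(-6)/(-71)))) - 48880 = ((10*(-7)*(-1/71)*(-6))²/3 - ⅓*(-84)*(-3 + 8*(10*(-7)*(-1/71)*(-6)))) - 48880 = ((-420/71)²/3 - ⅓*(-84)*(-3 + 8*(-420/71))) - 48880 = ((⅓)*(176400/5041) - ⅓*(-84)*(-3 - 3360/71)) - 48880 = (58800/5041 - ⅓*(-84)*(-3573/71)) - 48880 = (58800/5041 - 100044/71) - 48880 = -7044324/5041 - 48880 = -253448404/5041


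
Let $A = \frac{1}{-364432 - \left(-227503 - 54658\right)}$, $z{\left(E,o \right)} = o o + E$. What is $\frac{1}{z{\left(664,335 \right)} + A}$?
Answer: $\frac{82271}{9287490918} \approx 8.8583 \cdot 10^{-6}$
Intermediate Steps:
$z{\left(E,o \right)} = E + o^{2}$ ($z{\left(E,o \right)} = o^{2} + E = E + o^{2}$)
$A = - \frac{1}{82271}$ ($A = \frac{1}{-364432 - -282161} = \frac{1}{-364432 + 282161} = \frac{1}{-82271} = - \frac{1}{82271} \approx -1.2155 \cdot 10^{-5}$)
$\frac{1}{z{\left(664,335 \right)} + A} = \frac{1}{\left(664 + 335^{2}\right) - \frac{1}{82271}} = \frac{1}{\left(664 + 112225\right) - \frac{1}{82271}} = \frac{1}{112889 - \frac{1}{82271}} = \frac{1}{\frac{9287490918}{82271}} = \frac{82271}{9287490918}$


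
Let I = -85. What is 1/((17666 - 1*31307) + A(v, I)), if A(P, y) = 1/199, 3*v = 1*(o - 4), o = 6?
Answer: -199/2714558 ≈ -7.3308e-5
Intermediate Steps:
v = ⅔ (v = (1*(6 - 4))/3 = (1*2)/3 = (⅓)*2 = ⅔ ≈ 0.66667)
A(P, y) = 1/199
1/((17666 - 1*31307) + A(v, I)) = 1/((17666 - 1*31307) + 1/199) = 1/((17666 - 31307) + 1/199) = 1/(-13641 + 1/199) = 1/(-2714558/199) = -199/2714558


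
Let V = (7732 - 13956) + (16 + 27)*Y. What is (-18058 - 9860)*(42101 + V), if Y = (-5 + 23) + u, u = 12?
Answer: -1037628306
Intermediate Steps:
Y = 30 (Y = (-5 + 23) + 12 = 18 + 12 = 30)
V = -4934 (V = (7732 - 13956) + (16 + 27)*30 = -6224 + 43*30 = -6224 + 1290 = -4934)
(-18058 - 9860)*(42101 + V) = (-18058 - 9860)*(42101 - 4934) = -27918*37167 = -1037628306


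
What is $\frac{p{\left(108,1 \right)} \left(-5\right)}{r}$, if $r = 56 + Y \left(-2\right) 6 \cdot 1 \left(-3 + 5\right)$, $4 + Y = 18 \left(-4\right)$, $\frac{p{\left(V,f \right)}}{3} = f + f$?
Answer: $- \frac{3}{188} \approx -0.015957$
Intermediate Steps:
$p{\left(V,f \right)} = 6 f$ ($p{\left(V,f \right)} = 3 \left(f + f\right) = 3 \cdot 2 f = 6 f$)
$Y = -76$ ($Y = -4 + 18 \left(-4\right) = -4 - 72 = -76$)
$r = 1880$ ($r = 56 - 76 \left(-2\right) 6 \cdot 1 \left(-3 + 5\right) = 56 - 76 \left(- 12 \cdot 1 \cdot 2\right) = 56 - 76 \left(\left(-12\right) 2\right) = 56 - -1824 = 56 + 1824 = 1880$)
$\frac{p{\left(108,1 \right)} \left(-5\right)}{r} = \frac{6 \cdot 1 \left(-5\right)}{1880} = 6 \left(-5\right) \frac{1}{1880} = \left(-30\right) \frac{1}{1880} = - \frac{3}{188}$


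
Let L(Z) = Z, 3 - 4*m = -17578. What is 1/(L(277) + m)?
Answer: 4/18689 ≈ 0.00021403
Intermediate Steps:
m = 17581/4 (m = ¾ - ¼*(-17578) = ¾ + 8789/2 = 17581/4 ≈ 4395.3)
1/(L(277) + m) = 1/(277 + 17581/4) = 1/(18689/4) = 4/18689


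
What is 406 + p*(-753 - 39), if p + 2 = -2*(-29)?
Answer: -43946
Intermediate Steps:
p = 56 (p = -2 - 2*(-29) = -2 + 58 = 56)
406 + p*(-753 - 39) = 406 + 56*(-753 - 39) = 406 + 56*(-792) = 406 - 44352 = -43946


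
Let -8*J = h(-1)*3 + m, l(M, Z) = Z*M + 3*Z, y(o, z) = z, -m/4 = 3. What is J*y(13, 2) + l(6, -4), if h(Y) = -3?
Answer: -123/4 ≈ -30.750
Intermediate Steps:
m = -12 (m = -4*3 = -12)
l(M, Z) = 3*Z + M*Z (l(M, Z) = M*Z + 3*Z = 3*Z + M*Z)
J = 21/8 (J = -(-3*3 - 12)/8 = -(-9 - 12)/8 = -⅛*(-21) = 21/8 ≈ 2.6250)
J*y(13, 2) + l(6, -4) = (21/8)*2 - 4*(3 + 6) = 21/4 - 4*9 = 21/4 - 36 = -123/4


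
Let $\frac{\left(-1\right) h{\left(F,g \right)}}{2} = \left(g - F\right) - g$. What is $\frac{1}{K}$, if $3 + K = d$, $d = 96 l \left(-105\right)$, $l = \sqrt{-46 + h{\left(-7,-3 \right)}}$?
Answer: $\frac{i}{3 \left(- i + 6720 \sqrt{15}\right)} \approx -4.921 \cdot 10^{-10} + 1.2807 \cdot 10^{-5} i$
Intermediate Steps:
$h{\left(F,g \right)} = 2 F$ ($h{\left(F,g \right)} = - 2 \left(\left(g - F\right) - g\right) = - 2 \left(- F\right) = 2 F$)
$l = 2 i \sqrt{15}$ ($l = \sqrt{-46 + 2 \left(-7\right)} = \sqrt{-46 - 14} = \sqrt{-60} = 2 i \sqrt{15} \approx 7.746 i$)
$d = - 20160 i \sqrt{15}$ ($d = 96 \cdot 2 i \sqrt{15} \left(-105\right) = 192 i \sqrt{15} \left(-105\right) = - 20160 i \sqrt{15} \approx - 78079.0 i$)
$K = -3 - 20160 i \sqrt{15} \approx -3.0 - 78079.0 i$
$\frac{1}{K} = \frac{1}{-3 - 20160 i \sqrt{15}}$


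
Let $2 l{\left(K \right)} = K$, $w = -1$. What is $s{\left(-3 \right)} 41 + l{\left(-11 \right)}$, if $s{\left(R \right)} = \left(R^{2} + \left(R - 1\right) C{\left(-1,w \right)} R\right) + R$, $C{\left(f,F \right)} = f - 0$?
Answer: $- \frac{503}{2} \approx -251.5$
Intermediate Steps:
$C{\left(f,F \right)} = f$ ($C{\left(f,F \right)} = f + 0 = f$)
$l{\left(K \right)} = \frac{K}{2}$
$s{\left(R \right)} = R + R^{2} + R \left(1 - R\right)$ ($s{\left(R \right)} = \left(R^{2} + \left(R - 1\right) \left(-1\right) R\right) + R = \left(R^{2} + \left(-1 + R\right) \left(-1\right) R\right) + R = \left(R^{2} + \left(1 - R\right) R\right) + R = \left(R^{2} + R \left(1 - R\right)\right) + R = R + R^{2} + R \left(1 - R\right)$)
$s{\left(-3 \right)} 41 + l{\left(-11 \right)} = 2 \left(-3\right) 41 + \frac{1}{2} \left(-11\right) = \left(-6\right) 41 - \frac{11}{2} = -246 - \frac{11}{2} = - \frac{503}{2}$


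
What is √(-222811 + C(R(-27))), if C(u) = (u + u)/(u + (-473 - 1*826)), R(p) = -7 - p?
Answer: I*√364483420211/1279 ≈ 472.03*I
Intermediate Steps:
C(u) = 2*u/(-1299 + u) (C(u) = (2*u)/(u + (-473 - 826)) = (2*u)/(u - 1299) = (2*u)/(-1299 + u) = 2*u/(-1299 + u))
√(-222811 + C(R(-27))) = √(-222811 + 2*(-7 - 1*(-27))/(-1299 + (-7 - 1*(-27)))) = √(-222811 + 2*(-7 + 27)/(-1299 + (-7 + 27))) = √(-222811 + 2*20/(-1299 + 20)) = √(-222811 + 2*20/(-1279)) = √(-222811 + 2*20*(-1/1279)) = √(-222811 - 40/1279) = √(-284975309/1279) = I*√364483420211/1279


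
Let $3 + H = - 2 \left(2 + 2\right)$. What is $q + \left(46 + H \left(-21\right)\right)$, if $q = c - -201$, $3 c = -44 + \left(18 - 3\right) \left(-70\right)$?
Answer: $\frac{340}{3} \approx 113.33$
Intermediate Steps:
$c = - \frac{1094}{3}$ ($c = \frac{-44 + \left(18 - 3\right) \left(-70\right)}{3} = \frac{-44 + 15 \left(-70\right)}{3} = \frac{-44 - 1050}{3} = \frac{1}{3} \left(-1094\right) = - \frac{1094}{3} \approx -364.67$)
$q = - \frac{491}{3}$ ($q = - \frac{1094}{3} - -201 = - \frac{1094}{3} + 201 = - \frac{491}{3} \approx -163.67$)
$H = -11$ ($H = -3 - 2 \left(2 + 2\right) = -3 - 8 = -11$)
$q + \left(46 + H \left(-21\right)\right) = - \frac{491}{3} + \left(46 - -231\right) = - \frac{491}{3} + \left(46 + 231\right) = - \frac{491}{3} + 277 = \frac{340}{3}$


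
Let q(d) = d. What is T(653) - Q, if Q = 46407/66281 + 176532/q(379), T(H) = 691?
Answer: 5639959064/25120499 ≈ 224.52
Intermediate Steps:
Q = 11718305745/25120499 (Q = 46407/66281 + 176532/379 = 11718305745/25120499 ≈ 466.48)
T(653) - Q = 691 - 1*11718305745/25120499 = 691 - 11718305745/25120499 = 5639959064/25120499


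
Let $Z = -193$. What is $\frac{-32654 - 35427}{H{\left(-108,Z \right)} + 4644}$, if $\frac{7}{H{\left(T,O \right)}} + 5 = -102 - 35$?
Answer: $- \frac{9667502}{659441} \approx -14.66$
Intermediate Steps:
$H{\left(T,O \right)} = - \frac{7}{142}$ ($H{\left(T,O \right)} = \frac{7}{-5 - 137} = \frac{7}{-142} = 7 \left(- \frac{1}{142}\right) = - \frac{7}{142}$)
$\frac{-32654 - 35427}{H{\left(-108,Z \right)} + 4644} = \frac{-32654 - 35427}{- \frac{7}{142} + 4644} = - \frac{68081}{\frac{659441}{142}} = \left(-68081\right) \frac{142}{659441} = - \frac{9667502}{659441}$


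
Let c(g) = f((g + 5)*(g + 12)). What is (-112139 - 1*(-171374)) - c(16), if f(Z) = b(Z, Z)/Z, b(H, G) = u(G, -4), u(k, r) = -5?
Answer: 34830185/588 ≈ 59235.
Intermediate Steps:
b(H, G) = -5
f(Z) = -5/Z
c(g) = -5/((5 + g)*(12 + g)) (c(g) = -5*1/((g + 5)*(g + 12)) = -5*1/((5 + g)*(12 + g)) = -5/((5 + g)*(12 + g)))
(-112139 - 1*(-171374)) - c(16) = (-112139 - 1*(-171374)) - (-5)/(60 + 16² + 17*16) = (-112139 + 171374) - (-5)/(60 + 256 + 272) = 59235 - (-5)/588 = 59235 - 1*(-5/588) = 59235 + 5/588 = 34830185/588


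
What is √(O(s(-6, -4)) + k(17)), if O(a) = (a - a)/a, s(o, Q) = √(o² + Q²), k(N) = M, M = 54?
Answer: 3*√6 ≈ 7.3485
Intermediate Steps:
k(N) = 54
s(o, Q) = √(Q² + o²)
O(a) = 0 (O(a) = 0/a = 0)
√(O(s(-6, -4)) + k(17)) = √(0 + 54) = √54 = 3*√6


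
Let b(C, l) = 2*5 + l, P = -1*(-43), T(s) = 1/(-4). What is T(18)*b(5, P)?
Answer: -53/4 ≈ -13.250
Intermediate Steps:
T(s) = -¼
P = 43
b(C, l) = 10 + l
T(18)*b(5, P) = -(10 + 43)/4 = -¼*53 = -53/4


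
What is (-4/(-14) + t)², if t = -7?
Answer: 2209/49 ≈ 45.082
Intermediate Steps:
(-4/(-14) + t)² = (-4/(-14) - 7)² = (-4*(-1/14) - 7)² = (2/7 - 7)² = (-47/7)² = 2209/49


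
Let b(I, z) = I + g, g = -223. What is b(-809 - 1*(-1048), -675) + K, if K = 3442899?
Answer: 3442915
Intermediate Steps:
b(I, z) = -223 + I (b(I, z) = I - 223 = -223 + I)
b(-809 - 1*(-1048), -675) + K = (-223 + (-809 - 1*(-1048))) + 3442899 = (-223 + (-809 + 1048)) + 3442899 = (-223 + 239) + 3442899 = 16 + 3442899 = 3442915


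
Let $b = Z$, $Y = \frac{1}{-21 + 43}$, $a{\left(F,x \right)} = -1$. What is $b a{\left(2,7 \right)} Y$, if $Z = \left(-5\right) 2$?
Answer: $\frac{5}{11} \approx 0.45455$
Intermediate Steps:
$Y = \frac{1}{22} \approx 0.045455$
$Z = -10$
$b = -10$
$b a{\left(2,7 \right)} Y = \left(-10\right) \left(-1\right) \frac{1}{22} = 10 \cdot \frac{1}{22} = \frac{5}{11}$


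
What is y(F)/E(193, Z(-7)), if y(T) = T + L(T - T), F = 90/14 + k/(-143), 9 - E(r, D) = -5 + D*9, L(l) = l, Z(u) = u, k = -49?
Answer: 6778/77077 ≈ 0.087938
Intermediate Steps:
E(r, D) = 14 - 9*D (E(r, D) = 9 - (-5 + D*9) = 9 - (-5 + 9*D) = 9 + (5 - 9*D) = 14 - 9*D)
F = 6778/1001 (F = 90/14 - 49/(-143) = 90*(1/14) - 49*(-1/143) = 45/7 + 49/143 = 6778/1001 ≈ 6.7712)
y(T) = T (y(T) = T + (T - T) = T + 0 = T)
y(F)/E(193, Z(-7)) = 6778/(1001*(14 - 9*(-7))) = 6778/(1001*(14 + 63)) = (6778/1001)/77 = (6778/1001)*(1/77) = 6778/77077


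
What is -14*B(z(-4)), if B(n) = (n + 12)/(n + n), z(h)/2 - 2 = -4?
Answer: 14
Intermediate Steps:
z(h) = -4 (z(h) = 4 + 2*(-4) = 4 - 8 = -4)
B(n) = (12 + n)/(2*n) (B(n) = (12 + n)/((2*n)) = (12 + n)*(1/(2*n)) = (12 + n)/(2*n))
-14*B(z(-4)) = -7*(12 - 4)/(-4) = -7*(-1)*8/4 = -14*(-1) = 14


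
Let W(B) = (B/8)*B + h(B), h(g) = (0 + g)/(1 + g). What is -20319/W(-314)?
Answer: -12719694/7715765 ≈ -1.6485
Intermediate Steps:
h(g) = g/(1 + g)
W(B) = B²/8 + B/(1 + B) (W(B) = (B/8)*B + B/(1 + B) = B²/8 + B/(1 + B))
-20319/W(-314) = -20319*(-4*(1 - 314)/(157*(8 - 314*(1 - 314)))) = -20319*1252/(157*(8 - 314*(-313))) = -20319*1252/(157*(8 + 98282)) = -20319/((⅛)*(-314)*(-1/313)*98290) = -20319/7715765/626 = -20319*626/7715765 = -12719694/7715765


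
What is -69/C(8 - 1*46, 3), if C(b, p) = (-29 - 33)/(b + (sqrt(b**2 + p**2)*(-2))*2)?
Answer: -1311/31 - 138*sqrt(1453)/31 ≈ -211.98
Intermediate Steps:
C(b, p) = -62/(b - 4*sqrt(b**2 + p**2)) (C(b, p) = -62/(b - 2*sqrt(b**2 + p**2)*2) = -62/(b - 4*sqrt(b**2 + p**2)))
-69/C(8 - 1*46, 3) = -(1311/31 + 138*sqrt((8 - 1*46)**2 + 3**2)/31) = -(1311/31 + 138*sqrt((8 - 46)**2 + 9)/31) = -(1311/31 + 138*sqrt((-38)**2 + 9)/31) = -(1311/31 + 138*sqrt(1444 + 9)/31) = -(1311/31 + 138*sqrt(1453)/31) = -69*(19/31 + 2*sqrt(1453)/31) = -1311/31 - 138*sqrt(1453)/31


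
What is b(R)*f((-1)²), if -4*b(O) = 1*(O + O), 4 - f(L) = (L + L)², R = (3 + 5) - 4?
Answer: 0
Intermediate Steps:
R = 4 (R = 8 - 4 = 4)
f(L) = 4 - 4*L² (f(L) = 4 - (L + L)² = 4 - (2*L)² = 4 - 4*L²)
b(O) = -O/2 (b(O) = -(O + O)/4 = -2*O/4 = -O/2)
b(R)*f((-1)²) = (-½*4)*(4 - 4*((-1)²)²) = -2*(4 - 4*1²) = -2*(4 - 4*1) = -2*(4 - 4) = -2*0 = 0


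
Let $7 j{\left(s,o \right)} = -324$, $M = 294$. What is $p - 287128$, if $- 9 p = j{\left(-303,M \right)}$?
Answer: $- \frac{2009860}{7} \approx -2.8712 \cdot 10^{5}$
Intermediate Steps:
$j{\left(s,o \right)} = - \frac{324}{7}$ ($j{\left(s,o \right)} = \frac{1}{7} \left(-324\right) = - \frac{324}{7}$)
$p = \frac{36}{7}$ ($p = \left(- \frac{1}{9}\right) \left(- \frac{324}{7}\right) = \frac{36}{7} \approx 5.1429$)
$p - 287128 = \frac{36}{7} - 287128 = - \frac{2009860}{7}$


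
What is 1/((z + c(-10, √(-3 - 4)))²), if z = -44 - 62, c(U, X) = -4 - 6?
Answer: 1/13456 ≈ 7.4316e-5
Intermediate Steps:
c(U, X) = -10
z = -106
1/((z + c(-10, √(-3 - 4)))²) = 1/((-106 - 10)²) = 1/((-116)²) = 1/13456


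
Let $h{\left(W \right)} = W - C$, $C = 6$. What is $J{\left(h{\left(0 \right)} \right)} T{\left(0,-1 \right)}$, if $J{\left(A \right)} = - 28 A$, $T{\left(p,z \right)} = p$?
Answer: $0$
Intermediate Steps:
$h{\left(W \right)} = -6 + W$ ($h{\left(W \right)} = W - 6 = -6 + W$)
$J{\left(h{\left(0 \right)} \right)} T{\left(0,-1 \right)} = - 28 \left(-6 + 0\right) 0 = \left(-28\right) \left(-6\right) 0 = 168 \cdot 0 = 0$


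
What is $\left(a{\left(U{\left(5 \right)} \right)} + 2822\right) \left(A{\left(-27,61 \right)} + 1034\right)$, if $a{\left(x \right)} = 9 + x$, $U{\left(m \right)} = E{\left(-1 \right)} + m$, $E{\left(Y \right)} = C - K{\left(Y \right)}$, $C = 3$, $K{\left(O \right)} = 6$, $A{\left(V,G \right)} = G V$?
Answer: $-1736629$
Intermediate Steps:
$E{\left(Y \right)} = -3$ ($E{\left(Y \right)} = 3 - 6 = -3$)
$U{\left(m \right)} = -3 + m$
$\left(a{\left(U{\left(5 \right)} \right)} + 2822\right) \left(A{\left(-27,61 \right)} + 1034\right) = \left(\left(9 + \left(-3 + 5\right)\right) + 2822\right) \left(61 \left(-27\right) + 1034\right) = \left(\left(9 + 2\right) + 2822\right) \left(-1647 + 1034\right) = \left(11 + 2822\right) \left(-613\right) = 2833 \left(-613\right) = -1736629$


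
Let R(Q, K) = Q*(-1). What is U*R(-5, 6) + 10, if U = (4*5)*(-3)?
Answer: -290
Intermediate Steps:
R(Q, K) = -Q
U = -60 (U = 20*(-3) = -60)
U*R(-5, 6) + 10 = -(-60)*(-5) + 10 = -60*5 + 10 = -300 + 10 = -290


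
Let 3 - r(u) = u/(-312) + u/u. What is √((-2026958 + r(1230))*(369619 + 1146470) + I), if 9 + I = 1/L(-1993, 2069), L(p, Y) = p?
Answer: I*√8251434693604200001735/51818 ≈ 1.753e+6*I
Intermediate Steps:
r(u) = 2 + u/312 (r(u) = 3 - (u/(-312) + u/u) = 3 - (u*(-1/312) + 1) = 3 - (-u/312 + 1) = 3 - (1 - u/312) = 3 + (-1 + u/312) = 2 + u/312)
I = -17938/1993 (I = -9 + 1/(-1993) = -9 - 1/1993 = -17938/1993 ≈ -9.0005)
√((-2026958 + r(1230))*(369619 + 1146470) + I) = √((-2026958 + (2 + (1/312)*1230))*(369619 + 1146470) - 17938/1993) = √((-2026958 + (2 + 205/52))*1516089 - 17938/1993) = √((-2026958 + 309/52)*1516089 - 17938/1993) = √(-105401507/52*1516089 - 17938/1993) = √(-159798065346123/52 - 17938/1993) = √(-318477544235755915/103636) = I*√8251434693604200001735/51818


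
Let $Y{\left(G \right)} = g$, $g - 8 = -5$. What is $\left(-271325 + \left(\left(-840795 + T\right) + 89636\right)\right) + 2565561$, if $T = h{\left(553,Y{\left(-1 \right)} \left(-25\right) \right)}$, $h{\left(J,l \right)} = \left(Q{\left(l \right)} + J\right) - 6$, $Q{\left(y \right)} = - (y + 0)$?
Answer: $1543699$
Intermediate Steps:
$g = 3$ ($g = 8 - 5 = 3$)
$Q{\left(y \right)} = - y$
$Y{\left(G \right)} = 3$
$h{\left(J,l \right)} = -6 + J - l$ ($h{\left(J,l \right)} = \left(- l + J\right) - 6 = \left(J - l\right) - 6 = -6 + J - l$)
$T = 622$ ($T = -6 + 553 - 3 \left(-25\right) = -6 + 553 - -75 = -6 + 553 + 75 = 622$)
$\left(-271325 + \left(\left(-840795 + T\right) + 89636\right)\right) + 2565561 = \left(-271325 + \left(\left(-840795 + 622\right) + 89636\right)\right) + 2565561 = \left(-271325 + \left(-840173 + 89636\right)\right) + 2565561 = \left(-271325 - 750537\right) + 2565561 = -1021862 + 2565561 = 1543699$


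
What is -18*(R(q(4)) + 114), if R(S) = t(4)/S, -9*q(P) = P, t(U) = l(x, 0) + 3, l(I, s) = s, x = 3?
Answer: -3861/2 ≈ -1930.5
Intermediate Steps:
t(U) = 3 (t(U) = 0 + 3 = 3)
q(P) = -P/9
R(S) = 3/S
-18*(R(q(4)) + 114) = -18*(3/((-1/9*4)) + 114) = -18*(3/(-4/9) + 114) = -18*(3*(-9/4) + 114) = -18*(-27/4 + 114) = -18*429/4 = -3861/2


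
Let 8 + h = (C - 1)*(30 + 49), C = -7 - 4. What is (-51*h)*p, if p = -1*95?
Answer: -4631820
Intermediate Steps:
C = -11
p = -95
h = -956 (h = -8 + (-11 - 1)*(30 + 49) = -8 - 12*79 = -8 - 948 = -956)
(-51*h)*p = -51*(-956)*(-95) = 48756*(-95) = -4631820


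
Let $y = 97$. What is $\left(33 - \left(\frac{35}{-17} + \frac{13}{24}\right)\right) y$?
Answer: $\frac{1366051}{408} \approx 3348.2$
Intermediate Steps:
$\left(33 - \left(\frac{35}{-17} + \frac{13}{24}\right)\right) y = \left(33 - \left(\frac{35}{-17} + \frac{13}{24}\right)\right) 97 = \left(33 - \left(35 \left(- \frac{1}{17}\right) + 13 \cdot \frac{1}{24}\right)\right) 97 = \left(33 - \left(- \frac{35}{17} + \frac{13}{24}\right)\right) 97 = \left(33 - - \frac{619}{408}\right) 97 = \left(33 + \frac{619}{408}\right) 97 = \frac{14083}{408} \cdot 97 = \frac{1366051}{408}$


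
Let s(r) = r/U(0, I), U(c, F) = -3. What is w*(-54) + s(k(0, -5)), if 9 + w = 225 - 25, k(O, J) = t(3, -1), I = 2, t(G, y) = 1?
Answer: -30943/3 ≈ -10314.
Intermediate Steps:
k(O, J) = 1
w = 191 (w = -9 + (225 - 25) = -9 + 200 = 191)
s(r) = -r/3 (s(r) = r/(-3) = r*(-⅓) = -r/3)
w*(-54) + s(k(0, -5)) = 191*(-54) - ⅓*1 = -10314 - ⅓ = -30943/3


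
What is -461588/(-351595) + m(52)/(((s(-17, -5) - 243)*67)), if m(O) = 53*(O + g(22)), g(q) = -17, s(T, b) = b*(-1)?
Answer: 958324789/800933410 ≈ 1.1965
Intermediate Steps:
s(T, b) = -b
m(O) = -901 + 53*O (m(O) = 53*(O - 17) = 53*(-17 + O) = -901 + 53*O)
-461588/(-351595) + m(52)/(((s(-17, -5) - 243)*67)) = -461588/(-351595) + (-901 + 53*52)/(((-1*(-5) - 243)*67)) = -461588*(-1/351595) + (-901 + 2756)/(((5 - 243)*67)) = 461588/351595 + 1855/((-238*67)) = 461588/351595 + 1855/(-15946) = 461588/351595 + 1855*(-1/15946) = 461588/351595 - 265/2278 = 958324789/800933410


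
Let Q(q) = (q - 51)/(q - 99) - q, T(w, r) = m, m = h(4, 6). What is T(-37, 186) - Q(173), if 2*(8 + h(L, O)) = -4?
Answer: 5970/37 ≈ 161.35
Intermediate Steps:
h(L, O) = -10 (h(L, O) = -8 + (½)*(-4) = -8 - 2 = -10)
m = -10
T(w, r) = -10
Q(q) = -q + (-51 + q)/(-99 + q) (Q(q) = (-51 + q)/(-99 + q) - q = -q + (-51 + q)/(-99 + q))
T(-37, 186) - Q(173) = -10 - (-51 - 1*173² + 100*173)/(-99 + 173) = -10 - (-51 - 1*29929 + 17300)/74 = -10 - (-51 - 29929 + 17300)/74 = -10 - (-12680)/74 = -10 - 1*(-6340/37) = -10 + 6340/37 = 5970/37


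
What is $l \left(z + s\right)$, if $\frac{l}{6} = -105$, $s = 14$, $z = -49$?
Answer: $22050$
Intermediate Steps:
$l = -630$ ($l = 6 \left(-105\right) = -630$)
$l \left(z + s\right) = - 630 \left(-49 + 14\right) = \left(-630\right) \left(-35\right) = 22050$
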